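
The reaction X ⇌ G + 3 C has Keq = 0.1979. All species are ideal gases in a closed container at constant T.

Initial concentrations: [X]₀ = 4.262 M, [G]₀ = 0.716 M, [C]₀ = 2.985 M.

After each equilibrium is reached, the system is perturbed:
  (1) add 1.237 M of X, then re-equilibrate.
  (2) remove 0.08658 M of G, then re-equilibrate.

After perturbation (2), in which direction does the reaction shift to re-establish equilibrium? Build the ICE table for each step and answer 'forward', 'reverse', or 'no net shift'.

Q₀ = 4.468 vs Keq = 0.1979 ⇒ Q>K, reverse
Step 1:
                   X          G          C
  init         4.262      0.716      2.985
  Δ           0.4726    -0.4726     -1.418
  eq           4.735     0.2434      1.567
  solve Keq expr → x = -0.4726; check Q = 0.1979
Then add 1.237 M of X.
Step 2:
                   X          G          C
  init         5.972     0.2434      1.567
  Δ         -0.02393    0.02393    0.07178
  eq           5.948     0.2673      1.639
  solve Keq expr → x = 0.02393; check Q = 0.1979
Then remove 0.08658 M of G.
Step 3:
                   X          G          C
  init         5.948     0.1808      1.639
  Δ         -0.03723    0.03723     0.1117
  eq            5.91      0.218      1.751
  solve Keq expr → x = 0.03723; check Q = 0.1979

Direction: forward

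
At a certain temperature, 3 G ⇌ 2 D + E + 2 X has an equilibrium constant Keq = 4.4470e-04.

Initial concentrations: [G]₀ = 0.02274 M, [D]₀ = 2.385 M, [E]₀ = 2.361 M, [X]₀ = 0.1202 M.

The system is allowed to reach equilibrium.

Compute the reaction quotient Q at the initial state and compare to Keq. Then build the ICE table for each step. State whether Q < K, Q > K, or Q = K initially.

Q₀ = 1.6501e+04; Q > K (proceeds reverse)

Q₀ = 1.6501e+04 vs Keq = 4.4470e-04 ⇒ Q>K, reverse
Step 1:
                    G           D           E           X
  I           0.02274       2.385       2.361      0.1202
  C            0.1795     -0.1196    -0.05982     -0.1196
  E            0.2022       2.265       2.301  5.5796e-04
  solve Keq expr → x = -0.05982; check Q = 4.4470e-04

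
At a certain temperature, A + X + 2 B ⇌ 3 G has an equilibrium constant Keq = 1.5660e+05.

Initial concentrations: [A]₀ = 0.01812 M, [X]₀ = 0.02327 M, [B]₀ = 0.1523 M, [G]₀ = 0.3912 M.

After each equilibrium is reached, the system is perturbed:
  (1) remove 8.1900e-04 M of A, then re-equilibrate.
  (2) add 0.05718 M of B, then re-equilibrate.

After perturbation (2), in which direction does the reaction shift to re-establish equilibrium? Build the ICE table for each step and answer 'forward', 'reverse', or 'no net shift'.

Q₀ = 6121 vs Keq = 1.5660e+05 ⇒ Q<K, forward
Step 1:
                  A         X         B         G
  I         0.01812   0.02327    0.1523    0.3912
  C        -0.01431  -0.01431  -0.02862   0.04293
  E        0.003811  0.008961    0.1237    0.4341
  solve Keq expr → x = 0.01431; check Q = 1.5660e+05
Then remove 8.1900e-04 M of A.
Step 2:
                  A         X         B         G
  I        0.002992  0.008961    0.1237    0.4341
  C       5.1492e-04 5.1492e-04   0.00103 -0.001545
  E        0.003507  0.009476    0.1247    0.4326
  solve Keq expr → x = -5.1492e-04; check Q = 1.5660e+05
Then add 0.05718 M of B.
Step 3:
                  A         X         B         G
  I        0.003507  0.009476    0.1819    0.4326
  C       -0.001439 -0.001439 -0.002879  0.004318
  E        0.002068  0.008037     0.179    0.4369
  solve Keq expr → x = 0.001439; check Q = 1.5660e+05

Direction: forward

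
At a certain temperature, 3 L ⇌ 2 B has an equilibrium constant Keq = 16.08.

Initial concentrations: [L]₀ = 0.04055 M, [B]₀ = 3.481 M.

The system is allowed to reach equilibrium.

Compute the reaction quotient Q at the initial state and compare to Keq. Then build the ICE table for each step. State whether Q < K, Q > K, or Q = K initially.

Q₀ = 1.8173e+05 vs Keq = 16.08 ⇒ Q>K, reverse
Step 1:
                   L          B
  Initial    0.04055      3.481
  Change      0.7768    -0.5179
  Equil       0.8173      2.963
  solve Keq expr → x = -0.2589; check Q = 16.08

Q₀ = 1.8173e+05; Q > K (proceeds reverse)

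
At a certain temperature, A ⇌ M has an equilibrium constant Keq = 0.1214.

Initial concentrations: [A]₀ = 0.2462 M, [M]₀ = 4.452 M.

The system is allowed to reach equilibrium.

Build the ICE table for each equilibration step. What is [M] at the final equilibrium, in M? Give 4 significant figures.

Q₀ = 18.08 vs Keq = 0.1214 ⇒ Q>K, reverse
Step 1:
                   A          M
  I           0.2462      4.452
  C            3.943     -3.943
  E             4.19     0.5086
  solve Keq expr → x = -3.943; check Q = 0.1214

[M]_eq = 0.5086 M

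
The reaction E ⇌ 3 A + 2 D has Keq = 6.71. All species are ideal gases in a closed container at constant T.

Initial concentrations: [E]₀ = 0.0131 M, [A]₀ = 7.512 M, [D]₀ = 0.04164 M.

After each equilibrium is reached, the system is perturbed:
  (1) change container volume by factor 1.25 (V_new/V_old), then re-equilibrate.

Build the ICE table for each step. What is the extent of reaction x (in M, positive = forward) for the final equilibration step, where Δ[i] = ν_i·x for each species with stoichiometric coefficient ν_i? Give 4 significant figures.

Q₀ = 56.11 vs Keq = 6.71 ⇒ Q>K, reverse
Step 1:
                   E          A          D
  Initial     0.0131      7.512    0.04164
  Change     0.01099   -0.03297   -0.02198
  Equil      0.02409      7.479    0.01966
  solve Keq expr → x = -0.01099; check Q = 6.71
Then change container volume by factor 1.25 (V_new/V_old).
Step 2:
                   E          A          D
  Initial    0.01927      5.983    0.01573
  Change   -0.003296   0.009887   0.006591
  Equil      0.01598      5.993    0.02232
  solve Keq expr → x = 0.003296; check Q = 6.71

x = 0.003296 M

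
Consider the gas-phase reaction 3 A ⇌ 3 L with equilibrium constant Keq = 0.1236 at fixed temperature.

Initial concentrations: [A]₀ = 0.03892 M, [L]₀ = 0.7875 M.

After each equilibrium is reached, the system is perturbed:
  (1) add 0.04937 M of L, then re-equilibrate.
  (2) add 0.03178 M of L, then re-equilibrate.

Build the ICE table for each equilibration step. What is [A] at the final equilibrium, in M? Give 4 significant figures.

Q₀ = 8284 vs Keq = 0.1236 ⇒ Q>K, reverse
Step 1:
                    A           L
  init        0.03892      0.7875
  Δ            0.5127     -0.5127
  eq           0.5516      0.2748
  solve Keq expr → x = -0.1709; check Q = 0.1236
Then add 0.04937 M of L.
Step 2:
                    A           L
  init         0.5516      0.3242
  Δ           0.03295    -0.03295
  eq           0.5846      0.2912
  solve Keq expr → x = -0.01098; check Q = 0.1236
Then add 0.03178 M of L.
Step 3:
                    A           L
  init         0.5846       0.323
  Δ           0.02121    -0.02121
  eq           0.6058      0.3018
  solve Keq expr → x = -0.007071; check Q = 0.1236

[A]_eq = 0.6058 M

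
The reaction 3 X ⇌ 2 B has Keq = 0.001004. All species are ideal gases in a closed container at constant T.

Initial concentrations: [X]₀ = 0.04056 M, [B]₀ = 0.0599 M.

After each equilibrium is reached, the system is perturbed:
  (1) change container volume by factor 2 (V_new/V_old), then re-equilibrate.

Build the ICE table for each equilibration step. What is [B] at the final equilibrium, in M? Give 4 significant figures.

Q₀ = 53.77 vs Keq = 0.001004 ⇒ Q>K, reverse
Step 1:
                  X         B
  I         0.04056    0.0599
  C         0.08767  -0.05845
  E          0.1282  0.001455
  solve Keq expr → x = -0.02922; check Q = 0.001004
Then change container volume by factor 2 (V_new/V_old).
Step 2:
                  X         B
  I         0.06411 7.2746e-04
  C       3.1393e-04 -2.0929e-04
  E         0.06443 5.1817e-04
  solve Keq expr → x = -1.0464e-04; check Q = 0.001004

[B]_eq = 5.1817e-04 M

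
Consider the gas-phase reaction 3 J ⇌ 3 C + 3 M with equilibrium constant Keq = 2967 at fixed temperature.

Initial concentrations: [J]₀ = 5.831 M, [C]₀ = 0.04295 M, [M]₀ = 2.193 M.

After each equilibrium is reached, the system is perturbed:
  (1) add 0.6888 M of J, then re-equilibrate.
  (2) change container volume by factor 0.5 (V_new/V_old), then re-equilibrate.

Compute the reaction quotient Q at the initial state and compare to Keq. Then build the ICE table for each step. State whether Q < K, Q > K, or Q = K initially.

Q₀ = 4.2148e-06; Q < K (proceeds forward)

Q₀ = 4.2148e-06 vs Keq = 2967 ⇒ Q<K, forward
Step 1:
                    J           C           M
  I             5.831     0.04295       2.193
  C            -4.052       4.052       4.052
  E             1.779       4.095       6.245
  solve Keq expr → x = 1.351; check Q = 2967
Then add 0.6888 M of J.
Step 2:
                    J           C           M
  I             2.468       4.095       6.245
  C           -0.3943      0.3943      0.3943
  E             2.074       4.489       6.639
  solve Keq expr → x = 0.1314; check Q = 2967
Then change container volume by factor 0.5 (V_new/V_old).
Step 3:
                    J           C           M
  I             4.148       8.978       13.28
  C             1.707      -1.707      -1.707
  E             5.855       7.271       11.57
  solve Keq expr → x = -0.569; check Q = 2967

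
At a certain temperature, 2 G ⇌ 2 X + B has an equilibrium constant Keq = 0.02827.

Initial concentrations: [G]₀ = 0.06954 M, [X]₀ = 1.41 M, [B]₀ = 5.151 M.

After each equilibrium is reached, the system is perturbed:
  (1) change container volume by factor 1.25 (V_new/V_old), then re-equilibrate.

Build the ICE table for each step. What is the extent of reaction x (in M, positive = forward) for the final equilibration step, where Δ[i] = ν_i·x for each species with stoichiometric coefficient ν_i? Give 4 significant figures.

Q₀ = 2118 vs Keq = 0.02827 ⇒ Q>K, reverse
Step 1:
                    G           X           B
  init        0.06954        1.41       5.151
  Δ             1.301      -1.301     -0.6507
  eq            1.371      0.1087         4.5
  solve Keq expr → x = -0.6507; check Q = 0.02827
Then change container volume by factor 1.25 (V_new/V_old).
Step 2:
                    G           X           B
  init          1.097     0.08692         3.6
  Δ         -0.009367    0.009367    0.004684
  eq            1.087     0.09629       3.605
  solve Keq expr → x = 0.004684; check Q = 0.02827

x = 0.004684 M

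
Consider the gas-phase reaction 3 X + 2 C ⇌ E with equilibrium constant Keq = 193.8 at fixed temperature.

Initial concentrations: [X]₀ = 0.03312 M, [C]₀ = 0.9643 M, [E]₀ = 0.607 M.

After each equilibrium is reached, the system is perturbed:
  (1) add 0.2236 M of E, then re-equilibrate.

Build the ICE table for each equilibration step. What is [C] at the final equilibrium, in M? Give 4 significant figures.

Q₀ = 1.7968e+04 vs Keq = 193.8 ⇒ Q>K, reverse
Step 1:
                   X          C          E
  init       0.03312     0.9643      0.607
  Δ            0.107    0.07131   -0.03565
  eq          0.1401      1.036     0.5713
  solve Keq expr → x = -0.03565; check Q = 193.8
Then add 0.2236 M of E.
Step 2:
                   X          C          E
  init        0.1401      1.036     0.7949
  Δ          0.01498   0.009986  -0.004993
  eq          0.1551      1.046       0.79
  solve Keq expr → x = -0.004993; check Q = 193.8

[C]_eq = 1.046 M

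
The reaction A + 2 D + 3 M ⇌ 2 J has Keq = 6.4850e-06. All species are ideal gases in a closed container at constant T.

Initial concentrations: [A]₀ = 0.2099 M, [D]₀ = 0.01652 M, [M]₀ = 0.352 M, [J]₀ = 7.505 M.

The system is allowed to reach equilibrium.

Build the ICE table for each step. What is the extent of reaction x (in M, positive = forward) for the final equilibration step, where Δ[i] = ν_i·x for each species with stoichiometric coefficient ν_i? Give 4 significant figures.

x = -3.255 M

Q₀ = 2.2545e+07 vs Keq = 6.4850e-06 ⇒ Q>K, reverse
Step 1:
                  A         D         M         J
  init       0.2099   0.01652     0.352     7.505
  Δ           3.255      6.51     9.764     -6.51
  eq          3.465     6.526     10.12    0.9954
  solve Keq expr → x = -3.255; check Q = 6.4850e-06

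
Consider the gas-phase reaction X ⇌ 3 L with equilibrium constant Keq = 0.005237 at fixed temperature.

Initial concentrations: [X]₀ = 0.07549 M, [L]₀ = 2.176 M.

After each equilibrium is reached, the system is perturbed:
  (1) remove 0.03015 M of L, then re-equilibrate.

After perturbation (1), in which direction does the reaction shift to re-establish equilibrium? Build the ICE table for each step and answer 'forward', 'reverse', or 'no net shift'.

Q₀ = 136.5 vs Keq = 0.005237 ⇒ Q>K, reverse
Step 1:
                   X          L
  init       0.07549      2.176
  Δ           0.6728     -2.018
  eq          0.7483     0.1577
  solve Keq expr → x = -0.6728; check Q = 0.005237
Then remove 0.03015 M of L.
Step 2:
                   X          L
  init        0.7483     0.1275
  Δ        -0.009819    0.02946
  eq          0.7385      0.157
  solve Keq expr → x = 0.009819; check Q = 0.005237

Direction: forward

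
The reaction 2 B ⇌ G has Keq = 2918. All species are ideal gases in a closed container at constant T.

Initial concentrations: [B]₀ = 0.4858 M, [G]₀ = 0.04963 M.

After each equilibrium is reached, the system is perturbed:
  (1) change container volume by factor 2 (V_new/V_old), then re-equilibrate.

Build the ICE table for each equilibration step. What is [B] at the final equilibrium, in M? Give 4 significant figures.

Q₀ = 0.2103 vs Keq = 2918 ⇒ Q<K, forward
Step 1:
                    B           G
  I            0.4858     0.04963
  C           -0.4759      0.2379
  E          0.009927      0.2876
  solve Keq expr → x = 0.2379; check Q = 2918
Then change container volume by factor 2 (V_new/V_old).
Step 2:
                    B           G
  I          0.004964      0.1438
  C          0.002031   -0.001016
  E          0.006995      0.1428
  solve Keq expr → x = -0.001016; check Q = 2918

[B]_eq = 0.006995 M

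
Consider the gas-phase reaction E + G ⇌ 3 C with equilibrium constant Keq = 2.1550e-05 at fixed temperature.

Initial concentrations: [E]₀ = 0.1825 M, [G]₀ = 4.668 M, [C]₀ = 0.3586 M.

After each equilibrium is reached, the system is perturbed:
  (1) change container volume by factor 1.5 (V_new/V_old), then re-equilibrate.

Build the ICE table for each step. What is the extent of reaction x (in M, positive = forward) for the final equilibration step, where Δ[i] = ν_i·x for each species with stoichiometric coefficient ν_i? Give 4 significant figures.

Q₀ = 0.05413 vs Keq = 2.1550e-05 ⇒ Q>K, reverse
Step 1:
                   E          G          C
  Initial     0.1825      4.668     0.3586
  Change      0.1092     0.1092    -0.3275
  Equil       0.2917      4.777    0.03108
  solve Keq expr → x = -0.1092; check Q = 2.1550e-05
Then change container volume by factor 1.5 (V_new/V_old).
Step 2:
                   E          G          C
  Initial     0.1944      3.185    0.02072
  Change  -9.8536e-04 -9.8536e-04   0.002956
  Equil       0.1935      3.184    0.02368
  solve Keq expr → x = 9.8536e-04; check Q = 2.1550e-05

x = 9.8536e-04 M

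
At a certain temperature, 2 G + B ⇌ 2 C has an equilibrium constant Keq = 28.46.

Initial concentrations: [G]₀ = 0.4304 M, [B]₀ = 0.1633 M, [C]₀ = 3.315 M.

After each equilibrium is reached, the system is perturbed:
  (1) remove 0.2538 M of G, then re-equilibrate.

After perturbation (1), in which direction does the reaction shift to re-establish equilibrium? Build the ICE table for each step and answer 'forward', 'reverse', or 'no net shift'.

Q₀ = 363.3 vs Keq = 28.46 ⇒ Q>K, reverse
Step 1:
                   G          B          C
  I           0.4304     0.1633      3.315
  C             0.44       0.22      -0.44
  E           0.8704     0.3833      2.875
  solve Keq expr → x = -0.22; check Q = 28.46
Then remove 0.2538 M of G.
Step 2:
                   G          B          C
  I           0.6166     0.3833      2.875
  C           0.1428    0.07141    -0.1428
  E           0.7595     0.4547      2.732
  solve Keq expr → x = -0.07141; check Q = 28.46

Direction: reverse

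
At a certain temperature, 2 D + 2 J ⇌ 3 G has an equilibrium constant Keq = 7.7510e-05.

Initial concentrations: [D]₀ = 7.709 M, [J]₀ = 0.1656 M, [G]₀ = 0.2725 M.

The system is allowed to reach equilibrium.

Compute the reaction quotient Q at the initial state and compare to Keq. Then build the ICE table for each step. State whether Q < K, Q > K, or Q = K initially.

Q₀ = 0.01242 vs Keq = 7.7510e-05 ⇒ Q>K, reverse
Step 1:
                  D         J         G
  I           7.709    0.1656    0.2725
  C          0.1317    0.1317   -0.1975
  E           7.841    0.2973   0.07496
  solve Keq expr → x = -0.06585; check Q = 7.7510e-05

Q₀ = 0.01242; Q > K (proceeds reverse)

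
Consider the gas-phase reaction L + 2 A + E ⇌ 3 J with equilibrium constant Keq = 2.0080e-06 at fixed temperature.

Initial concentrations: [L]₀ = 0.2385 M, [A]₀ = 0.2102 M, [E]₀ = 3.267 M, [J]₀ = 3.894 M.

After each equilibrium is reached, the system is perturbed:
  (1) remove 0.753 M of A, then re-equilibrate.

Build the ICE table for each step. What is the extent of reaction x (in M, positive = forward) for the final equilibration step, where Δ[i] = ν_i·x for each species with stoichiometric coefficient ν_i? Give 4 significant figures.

Q₀ = 1715 vs Keq = 2.0080e-06 ⇒ Q>K, reverse
Step 1:
                  L         A         E         J
  Initial    0.2385    0.2102     3.267     3.894
  Change      1.282     2.564     1.282    -3.847
  Equil       1.521     2.775     4.549   0.04747
  solve Keq expr → x = -1.282; check Q = 2.0080e-06
Then remove 0.753 M of A.
Step 2:
                  L         A         E         J
  Initial     1.521     2.022     4.549   0.04747
  Change   0.002974  0.005949  0.002974 -0.008923
  Equil       1.524     2.028     4.552   0.03854
  solve Keq expr → x = -0.002974; check Q = 2.0080e-06

x = -0.002974 M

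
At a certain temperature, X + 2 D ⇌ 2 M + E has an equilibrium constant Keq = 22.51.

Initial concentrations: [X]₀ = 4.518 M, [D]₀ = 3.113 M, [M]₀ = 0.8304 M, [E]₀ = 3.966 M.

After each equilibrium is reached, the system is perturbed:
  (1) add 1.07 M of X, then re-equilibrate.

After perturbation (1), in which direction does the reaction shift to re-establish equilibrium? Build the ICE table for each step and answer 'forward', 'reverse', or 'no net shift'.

Q₀ = 0.06246 vs Keq = 22.51 ⇒ Q<K, forward
Step 1:
                    X           D           M           E
  Initial       4.518       3.113      0.8304       3.966
  Change        -1.15        -2.3         2.3        1.15
  Equil         3.368      0.8131        3.13       5.116
  solve Keq expr → x = 1.15; check Q = 22.51
Then add 1.07 M of X.
Step 2:
                    X           D           M           E
  Initial       4.438      0.8131        3.13       5.116
  Change      -0.0402     -0.0804      0.0804      0.0402
  Equil         4.398      0.7327       3.211       5.156
  solve Keq expr → x = 0.0402; check Q = 22.51

Direction: forward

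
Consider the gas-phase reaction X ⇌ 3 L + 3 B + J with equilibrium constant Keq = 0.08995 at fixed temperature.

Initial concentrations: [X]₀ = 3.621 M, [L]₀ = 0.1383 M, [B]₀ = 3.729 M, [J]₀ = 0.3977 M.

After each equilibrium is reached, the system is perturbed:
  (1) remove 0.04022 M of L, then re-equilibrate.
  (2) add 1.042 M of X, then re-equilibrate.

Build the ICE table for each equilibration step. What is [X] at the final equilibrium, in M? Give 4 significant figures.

Q₀ = 0.01507 vs Keq = 0.08995 ⇒ Q<K, forward
Step 1:
                  X         L         B         J
  init        3.621    0.1383     3.729    0.3977
  Δ        -0.03299   0.09898   0.09898   0.03299
  eq          3.588    0.2373     3.828    0.4307
  solve Keq expr → x = 0.03299; check Q = 0.08995
Then remove 0.04022 M of L.
Step 2:
                  X         L         B         J
  init        3.588    0.1971     3.828    0.4307
  Δ        -0.01188   0.03565   0.03565   0.01188
  eq          3.576    0.2327     3.864    0.4426
  solve Keq expr → x = 0.01188; check Q = 0.08995
Then add 1.042 M of X.
Step 3:
                  X         L         B         J
  init        4.618    0.2327     3.864    0.4426
  Δ       -0.006086   0.01826   0.01826  0.006086
  eq          4.612     0.251     3.882    0.4487
  solve Keq expr → x = 0.006086; check Q = 0.08995

[X]_eq = 4.612 M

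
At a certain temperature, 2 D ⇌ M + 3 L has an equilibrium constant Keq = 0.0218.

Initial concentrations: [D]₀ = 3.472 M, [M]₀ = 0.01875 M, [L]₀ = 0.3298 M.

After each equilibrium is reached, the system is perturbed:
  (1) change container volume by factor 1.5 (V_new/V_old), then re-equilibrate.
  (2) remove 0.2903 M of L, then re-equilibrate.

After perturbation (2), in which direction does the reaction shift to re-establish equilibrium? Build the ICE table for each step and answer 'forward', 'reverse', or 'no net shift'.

Direction: forward

Q₀ = 5.5795e-05 vs Keq = 0.0218 ⇒ Q<K, forward
Step 1:
                   D          M          L
  I            3.472    0.01875     0.3298
  C          -0.4205     0.2103     0.6308
  E            3.051      0.229     0.9606
  solve Keq expr → x = 0.2103; check Q = 0.0218
Then change container volume by factor 1.5 (V_new/V_old).
Step 2:
                   D          M          L
  I            2.034     0.1527     0.6404
  C         -0.07819     0.0391     0.1173
  E            1.956     0.1918     0.7577
  solve Keq expr → x = 0.0391; check Q = 0.0218
Then remove 0.2903 M of L.
Step 3:
                   D          M          L
  I            1.956     0.1918     0.4674
  C          -0.1273    0.06367      0.191
  E            1.829     0.2554     0.6584
  solve Keq expr → x = 0.06367; check Q = 0.0218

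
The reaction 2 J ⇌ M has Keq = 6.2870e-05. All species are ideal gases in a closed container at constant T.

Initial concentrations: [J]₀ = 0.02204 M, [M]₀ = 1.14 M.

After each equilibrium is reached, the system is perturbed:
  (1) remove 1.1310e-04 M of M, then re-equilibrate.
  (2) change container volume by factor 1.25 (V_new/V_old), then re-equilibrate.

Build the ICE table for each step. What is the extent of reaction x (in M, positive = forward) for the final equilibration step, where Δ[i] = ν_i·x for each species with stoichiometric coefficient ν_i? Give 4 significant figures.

Q₀ = 2347 vs Keq = 6.2870e-05 ⇒ Q>K, reverse
Step 1:
                  J         M
  I         0.02204      1.14
  C           2.279     -1.14
  E           2.301 3.3298e-04
  solve Keq expr → x = -1.14; check Q = 6.2870e-05
Then remove 1.1310e-04 M of M.
Step 2:
                  J         M
  I           2.301 2.1988e-04
  C       -2.2607e-04 1.1303e-04
  E           2.301 3.3291e-04
  solve Keq expr → x = 1.1303e-04; check Q = 6.2870e-05
Then change container volume by factor 1.25 (V_new/V_old).
Step 3:
                  J         M
  I           1.841 2.6633e-04
  C       1.0648e-04 -5.3242e-05
  E           1.841 2.1309e-04
  solve Keq expr → x = -5.3242e-05; check Q = 6.2870e-05

x = -5.3242e-05 M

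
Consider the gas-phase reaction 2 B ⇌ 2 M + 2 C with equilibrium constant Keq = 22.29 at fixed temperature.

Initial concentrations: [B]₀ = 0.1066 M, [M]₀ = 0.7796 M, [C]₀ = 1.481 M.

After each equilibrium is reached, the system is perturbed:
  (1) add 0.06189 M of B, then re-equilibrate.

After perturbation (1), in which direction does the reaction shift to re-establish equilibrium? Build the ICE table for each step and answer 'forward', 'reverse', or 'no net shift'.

Q₀ = 117.3 vs Keq = 22.29 ⇒ Q>K, reverse
Step 1:
                   B          M          C
  I           0.1066     0.7796      1.481
  C          0.09457   -0.09457   -0.09457
  E           0.2012      0.685      1.386
  solve Keq expr → x = -0.04728; check Q = 22.29
Then add 0.06189 M of B.
Step 2:
                   B          M          C
  I           0.2631      0.685      1.386
  C         -0.04275    0.04275    0.04275
  E           0.2203     0.7278      1.429
  solve Keq expr → x = 0.02137; check Q = 22.29

Direction: forward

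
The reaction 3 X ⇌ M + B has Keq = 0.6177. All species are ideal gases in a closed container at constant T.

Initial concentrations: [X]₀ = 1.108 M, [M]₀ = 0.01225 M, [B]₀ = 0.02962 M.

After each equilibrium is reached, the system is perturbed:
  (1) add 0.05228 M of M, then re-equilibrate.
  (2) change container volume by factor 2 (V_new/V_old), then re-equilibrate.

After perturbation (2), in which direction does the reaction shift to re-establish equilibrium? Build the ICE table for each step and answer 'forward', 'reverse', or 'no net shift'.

Direction: reverse

Q₀ = 2.6675e-04 vs Keq = 0.6177 ⇒ Q<K, forward
Step 1:
                   X          M          B
  I            1.108    0.01225    0.02962
  C          -0.6555     0.2185     0.2185
  E           0.4525     0.2307     0.2481
  solve Keq expr → x = 0.2185; check Q = 0.6177
Then add 0.05228 M of M.
Step 2:
                   X          M          B
  I           0.4525      0.283     0.2481
  C          0.02262  -0.007541  -0.007541
  E           0.4752     0.2755     0.2406
  solve Keq expr → x = -0.007541; check Q = 0.6177
Then change container volume by factor 2 (V_new/V_old).
Step 3:
                   X          M          B
  I           0.2376     0.1377     0.1203
  C          0.04042   -0.01347   -0.01347
  E            0.278     0.1243     0.1068
  solve Keq expr → x = -0.01347; check Q = 0.6177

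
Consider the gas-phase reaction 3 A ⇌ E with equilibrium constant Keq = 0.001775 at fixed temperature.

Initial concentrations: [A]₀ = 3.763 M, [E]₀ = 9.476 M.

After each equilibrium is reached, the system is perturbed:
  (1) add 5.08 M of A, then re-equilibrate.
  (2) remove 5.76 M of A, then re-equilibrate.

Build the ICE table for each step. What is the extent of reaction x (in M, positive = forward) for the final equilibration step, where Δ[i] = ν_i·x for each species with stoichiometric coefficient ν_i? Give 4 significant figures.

Q₀ = 0.1778 vs Keq = 0.001775 ⇒ Q>K, reverse
Step 1:
                    A           E
  I             3.763       9.476
  C             11.07      -3.689
  E             14.83       5.787
  solve Keq expr → x = -3.689; check Q = 0.001775
Then add 5.08 M of A.
Step 2:
                    A           E
  I             19.91       5.787
  C            -4.015       1.338
  E             15.89       7.126
  solve Keq expr → x = 1.338; check Q = 0.001775
Then remove 5.76 M of A.
Step 3:
                    A           E
  I             10.13       7.126
  C             4.543      -1.514
  E             14.68       5.611
  solve Keq expr → x = -1.514; check Q = 0.001775

x = -1.514 M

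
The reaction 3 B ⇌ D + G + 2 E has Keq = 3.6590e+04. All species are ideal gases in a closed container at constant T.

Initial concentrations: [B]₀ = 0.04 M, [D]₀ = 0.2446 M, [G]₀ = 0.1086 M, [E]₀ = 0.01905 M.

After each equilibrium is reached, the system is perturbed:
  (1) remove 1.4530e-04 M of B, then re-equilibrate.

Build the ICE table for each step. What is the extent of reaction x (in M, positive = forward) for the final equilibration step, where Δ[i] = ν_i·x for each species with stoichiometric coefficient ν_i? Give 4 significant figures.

x = -4.7789e-05 M

Q₀ = 0.1506 vs Keq = 3.6590e+04 ⇒ Q<K, forward
Step 1:
                   B          D          G          E
  I             0.04     0.2446     0.1086    0.01905
  C          -0.0388    0.01293    0.01293    0.02587
  E         0.001199     0.2575     0.1215    0.04492
  solve Keq expr → x = 0.01293; check Q = 3.6590e+04
Then remove 1.4530e-04 M of B.
Step 2:
                   B          D          G          E
  I         0.001054     0.2575     0.1215    0.04492
  C       1.4337e-04 -4.7789e-05 -4.7789e-05 -9.5578e-05
  E         0.001198     0.2575     0.1215    0.04482
  solve Keq expr → x = -4.7789e-05; check Q = 3.6590e+04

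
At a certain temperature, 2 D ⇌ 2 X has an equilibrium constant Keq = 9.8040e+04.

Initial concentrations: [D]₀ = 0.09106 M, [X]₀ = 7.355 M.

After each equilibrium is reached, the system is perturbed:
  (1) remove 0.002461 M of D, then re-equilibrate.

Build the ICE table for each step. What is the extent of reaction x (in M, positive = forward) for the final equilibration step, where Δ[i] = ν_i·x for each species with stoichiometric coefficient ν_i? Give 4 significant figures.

x = -0.001227 M

Q₀ = 6524 vs Keq = 9.8040e+04 ⇒ Q<K, forward
Step 1:
                    D           X
  Initial     0.09106       7.355
  Change     -0.06735     0.06735
  Equil       0.02371       7.422
  solve Keq expr → x = 0.03368; check Q = 9.8040e+04
Then remove 0.002461 M of D.
Step 2:
                    D           X
  Initial     0.02124       7.422
  Change     0.002453   -0.002453
  Equil        0.0237        7.42
  solve Keq expr → x = -0.001227; check Q = 9.8040e+04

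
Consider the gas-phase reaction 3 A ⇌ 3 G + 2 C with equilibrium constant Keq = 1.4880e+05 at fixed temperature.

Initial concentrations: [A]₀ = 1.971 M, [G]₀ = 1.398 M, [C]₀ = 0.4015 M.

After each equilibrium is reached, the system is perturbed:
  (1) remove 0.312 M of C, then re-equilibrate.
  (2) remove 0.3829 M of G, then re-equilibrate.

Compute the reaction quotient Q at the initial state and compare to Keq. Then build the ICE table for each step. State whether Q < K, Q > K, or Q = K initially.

Q₀ = 0.05752; Q < K (proceeds forward)

Q₀ = 0.05752 vs Keq = 1.4880e+05 ⇒ Q<K, forward
Step 1:
                   A          G          C
  init         1.971      1.398     0.4015
  Δ           -1.884      1.884      1.256
  eq         0.08676      3.282      1.658
  solve Keq expr → x = 0.6281; check Q = 1.4880e+05
Then remove 0.312 M of C.
Step 2:
                   A          G          C
  init       0.08676      3.282      1.346
  Δ         -0.01074    0.01074   0.007163
  eq         0.07601      3.293      1.353
  solve Keq expr → x = 0.003581; check Q = 1.4880e+05
Then remove 0.3829 M of G.
Step 3:
                   A          G          C
  init       0.07601       2.91      1.353
  Δ        -0.008456   0.008456   0.005638
  eq         0.06756      2.919      1.358
  solve Keq expr → x = 0.002819; check Q = 1.4880e+05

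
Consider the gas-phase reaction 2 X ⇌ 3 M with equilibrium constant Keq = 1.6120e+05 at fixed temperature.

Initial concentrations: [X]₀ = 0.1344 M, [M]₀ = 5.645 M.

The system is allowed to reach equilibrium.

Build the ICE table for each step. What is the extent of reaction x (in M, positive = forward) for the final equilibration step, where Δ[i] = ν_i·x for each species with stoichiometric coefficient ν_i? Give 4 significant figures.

Q₀ = 9958 vs Keq = 1.6120e+05 ⇒ Q<K, forward
Step 1:
                   X          M
  Initial     0.1344      5.645
  Change    -0.09966     0.1495
  Equil      0.03474      5.794
  solve Keq expr → x = 0.04983; check Q = 1.6120e+05

x = 0.04983 M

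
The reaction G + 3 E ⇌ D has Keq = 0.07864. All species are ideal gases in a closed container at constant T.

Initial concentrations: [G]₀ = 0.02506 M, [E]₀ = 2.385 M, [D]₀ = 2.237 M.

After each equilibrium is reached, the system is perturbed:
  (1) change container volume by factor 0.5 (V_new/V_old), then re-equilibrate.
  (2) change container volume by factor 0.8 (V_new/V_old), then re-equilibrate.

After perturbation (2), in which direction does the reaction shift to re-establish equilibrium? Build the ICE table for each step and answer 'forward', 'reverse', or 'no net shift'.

Q₀ = 6.58 vs Keq = 0.07864 ⇒ Q>K, reverse
Step 1:
                   G          E          D
  I          0.02506      2.385      2.237
  C           0.4333        1.3    -0.4333
  E           0.4584      3.685      1.804
  solve Keq expr → x = -0.4333; check Q = 0.07864
Then change container volume by factor 0.5 (V_new/V_old).
Step 2:
                   G          E          D
  I           0.9168       7.37      3.607
  C          -0.6045     -1.814     0.6045
  E           0.3122      5.556      4.212
  solve Keq expr → x = 0.6045; check Q = 0.07864
Then change container volume by factor 0.8 (V_new/V_old).
Step 3:
                   G          E          D
  I           0.3903      6.945      5.265
  C          -0.1421    -0.4263     0.1421
  E           0.2482      6.519      5.407
  solve Keq expr → x = 0.1421; check Q = 0.07864

Direction: forward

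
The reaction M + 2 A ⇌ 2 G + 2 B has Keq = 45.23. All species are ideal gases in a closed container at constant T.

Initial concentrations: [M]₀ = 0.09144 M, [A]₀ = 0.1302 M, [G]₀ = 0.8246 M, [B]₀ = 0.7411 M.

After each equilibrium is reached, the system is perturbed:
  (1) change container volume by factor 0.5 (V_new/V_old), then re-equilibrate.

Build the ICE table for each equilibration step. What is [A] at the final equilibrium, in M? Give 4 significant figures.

Q₀ = 240.9 vs Keq = 45.23 ⇒ Q>K, reverse
Step 1:
                   M          A          G          B
  Initial    0.09144     0.1302     0.8246     0.7411
  Change     0.03789    0.07578   -0.07578   -0.07578
  Equil       0.1293      0.206     0.7488     0.6653
  solve Keq expr → x = -0.03789; check Q = 45.23
Then change container volume by factor 0.5 (V_new/V_old).
Step 2:
                   M          A          G          B
  Initial     0.2587      0.412      1.498      1.331
  Change     0.03775    0.07551   -0.07551   -0.07551
  Equil       0.2964     0.4875      1.422      1.255
  solve Keq expr → x = -0.03775; check Q = 45.23

[A]_eq = 0.4875 M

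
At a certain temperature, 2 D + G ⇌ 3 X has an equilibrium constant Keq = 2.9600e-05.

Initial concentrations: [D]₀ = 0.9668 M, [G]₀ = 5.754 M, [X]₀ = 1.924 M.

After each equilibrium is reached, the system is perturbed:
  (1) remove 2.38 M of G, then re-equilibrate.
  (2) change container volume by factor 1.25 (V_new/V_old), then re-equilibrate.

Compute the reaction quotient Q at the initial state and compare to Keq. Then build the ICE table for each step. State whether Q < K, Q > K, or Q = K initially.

Q₀ = 1.324 vs Keq = 2.9600e-05 ⇒ Q>K, reverse
Step 1:
                  D         G         X
  init       0.9668     5.754     1.924
  Δ           1.218    0.6092    -1.827
  eq          2.185     6.363   0.09652
  solve Keq expr → x = -0.6092; check Q = 2.9600e-05
Then remove 2.38 M of G.
Step 2:
                  D         G         X
  init        2.185     3.983   0.09652
  Δ        0.009129  0.004564  -0.01369
  eq          2.194     3.988   0.08283
  solve Keq expr → x = -0.004564; check Q = 2.9600e-05
Then change container volume by factor 1.25 (V_new/V_old).
Step 3:
                  D         G         X
  init        1.755      3.19   0.06627
  Δ               0         0         0
  eq          1.755      3.19   0.06627
  solve Keq expr → x = 0; check Q = 2.9600e-05

Q₀ = 1.324; Q > K (proceeds reverse)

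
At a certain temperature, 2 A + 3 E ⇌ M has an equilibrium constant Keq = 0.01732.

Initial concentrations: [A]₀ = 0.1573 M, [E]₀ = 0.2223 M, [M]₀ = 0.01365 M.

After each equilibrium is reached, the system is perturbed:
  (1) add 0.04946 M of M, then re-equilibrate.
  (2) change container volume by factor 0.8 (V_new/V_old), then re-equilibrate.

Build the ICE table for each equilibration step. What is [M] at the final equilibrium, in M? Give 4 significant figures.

Q₀ = 50.22 vs Keq = 0.01732 ⇒ Q>K, reverse
Step 1:
                  A         E         M
  I          0.1573    0.2223   0.01365
  C         0.02728   0.04092  -0.01364
  E          0.1846    0.2632 1.0761e-05
  solve Keq expr → x = -0.01364; check Q = 0.01732
Then add 0.04946 M of M.
Step 2:
                  A         E         M
  I          0.1846    0.2632   0.04947
  C         0.09875    0.1481  -0.04937
  E          0.2833    0.4113 9.6766e-05
  solve Keq expr → x = -0.04937; check Q = 0.01732
Then change container volume by factor 0.8 (V_new/V_old).
Step 3:
                  A         E         M
  I          0.3542    0.5142 1.2096e-04
  C       -3.4576e-04 -5.1865e-04 1.7288e-04
  E          0.3538    0.5137 2.9384e-04
  solve Keq expr → x = 1.7288e-04; check Q = 0.01732

[M]_eq = 2.9384e-04 M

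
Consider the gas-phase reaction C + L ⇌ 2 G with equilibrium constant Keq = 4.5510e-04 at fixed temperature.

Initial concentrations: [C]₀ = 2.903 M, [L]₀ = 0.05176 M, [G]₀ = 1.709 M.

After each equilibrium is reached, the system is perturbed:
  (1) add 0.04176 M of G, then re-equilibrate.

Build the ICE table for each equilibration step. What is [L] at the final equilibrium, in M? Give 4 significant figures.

[L]_eq = 0.9074 M

Q₀ = 19.44 vs Keq = 4.5510e-04 ⇒ Q>K, reverse
Step 1:
                  C         L         G
  Initial     2.903   0.05176     1.709
  Change     0.8351    0.8351     -1.67
  Equil       3.738    0.8868   0.03884
  solve Keq expr → x = -0.8351; check Q = 4.5510e-04
Then add 0.04176 M of G.
Step 2:
                  C         L         G
  Initial     3.738    0.8868    0.0806
  Change     0.0206    0.0206   -0.0412
  Equil       3.759    0.9074    0.0394
  solve Keq expr → x = -0.0206; check Q = 4.5510e-04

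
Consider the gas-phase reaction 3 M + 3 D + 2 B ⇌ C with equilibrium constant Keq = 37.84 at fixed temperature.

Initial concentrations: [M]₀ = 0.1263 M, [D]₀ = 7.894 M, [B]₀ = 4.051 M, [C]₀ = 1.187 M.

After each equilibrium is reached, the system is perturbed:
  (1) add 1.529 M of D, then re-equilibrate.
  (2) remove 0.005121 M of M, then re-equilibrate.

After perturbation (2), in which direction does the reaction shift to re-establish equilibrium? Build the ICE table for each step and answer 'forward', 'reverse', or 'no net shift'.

Direction: reverse

Q₀ = 0.07298 vs Keq = 37.84 ⇒ Q<K, forward
Step 1:
                    M           D           B           C
  I            0.1263       7.894       4.051       1.187
  C             -0.11       -0.11    -0.07333     0.03667
  E            0.0163       7.784       3.978       1.224
  solve Keq expr → x = 0.03667; check Q = 37.84
Then add 1.529 M of D.
Step 2:
                    M           D           B           C
  I            0.0163       9.313       3.978       1.224
  C         -0.002665   -0.002665   -0.001777  8.8848e-04
  E           0.01364        9.31       3.976       1.225
  solve Keq expr → x = 8.8848e-04; check Q = 37.84
Then remove 0.005121 M of M.
Step 3:
                    M           D           B           C
  I          0.008517        9.31       3.976       1.225
  C          0.005099    0.005099      0.0034     -0.0017
  E           0.01362       9.315       3.979       1.223
  solve Keq expr → x = -0.0017; check Q = 37.84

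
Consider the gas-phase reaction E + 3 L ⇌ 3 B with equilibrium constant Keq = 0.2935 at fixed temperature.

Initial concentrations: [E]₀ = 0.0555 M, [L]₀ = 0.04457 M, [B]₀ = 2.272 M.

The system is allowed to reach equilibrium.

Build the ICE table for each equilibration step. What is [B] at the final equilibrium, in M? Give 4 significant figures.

[B]_eq = 0.8139 M

Q₀ = 2.3867e+06 vs Keq = 0.2935 ⇒ Q>K, reverse
Step 1:
                    E           L           B
  I            0.0555     0.04457       2.272
  C             0.486       1.458      -1.458
  E            0.5415       1.503      0.8139
  solve Keq expr → x = -0.486; check Q = 0.2935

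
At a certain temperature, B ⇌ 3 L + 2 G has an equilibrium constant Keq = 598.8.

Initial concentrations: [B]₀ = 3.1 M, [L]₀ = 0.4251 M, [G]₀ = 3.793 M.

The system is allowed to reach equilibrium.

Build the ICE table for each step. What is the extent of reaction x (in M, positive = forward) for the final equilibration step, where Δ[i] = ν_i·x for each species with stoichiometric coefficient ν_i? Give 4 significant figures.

Q₀ = 0.3565 vs Keq = 598.8 ⇒ Q<K, forward
Step 1:
                   B          L          G
  I              3.1     0.4251      3.793
  C          -0.9817      2.945      1.963
  E            2.118       3.37      5.756
  solve Keq expr → x = 0.9817; check Q = 598.8

x = 0.9817 M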